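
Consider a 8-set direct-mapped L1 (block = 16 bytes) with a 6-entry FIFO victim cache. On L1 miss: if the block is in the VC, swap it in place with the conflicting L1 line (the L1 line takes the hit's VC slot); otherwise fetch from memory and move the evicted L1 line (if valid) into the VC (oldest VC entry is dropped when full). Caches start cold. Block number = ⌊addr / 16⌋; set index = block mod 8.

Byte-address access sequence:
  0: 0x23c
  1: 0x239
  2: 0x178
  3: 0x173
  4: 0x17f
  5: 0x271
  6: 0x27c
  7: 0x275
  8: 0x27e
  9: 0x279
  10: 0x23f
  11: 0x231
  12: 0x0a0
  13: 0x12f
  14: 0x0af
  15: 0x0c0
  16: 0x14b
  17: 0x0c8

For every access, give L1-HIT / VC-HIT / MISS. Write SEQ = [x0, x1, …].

0: 0x23c (blk 35, set 3) → MISS  vc=[]
1: 0x239 (blk 35, set 3) → L1-HIT  vc=[]
2: 0x178 (blk 23, set 7) → MISS  vc=[]
3: 0x173 (blk 23, set 7) → L1-HIT  vc=[]
4: 0x17f (blk 23, set 7) → L1-HIT  vc=[]
5: 0x271 (blk 39, set 7) → MISS  vc=[23]
6: 0x27c (blk 39, set 7) → L1-HIT  vc=[23]
7: 0x275 (blk 39, set 7) → L1-HIT  vc=[23]
8: 0x27e (blk 39, set 7) → L1-HIT  vc=[23]
9: 0x279 (blk 39, set 7) → L1-HIT  vc=[23]
10: 0x23f (blk 35, set 3) → L1-HIT  vc=[23]
11: 0x231 (blk 35, set 3) → L1-HIT  vc=[23]
12: 0xa0 (blk 10, set 2) → MISS  vc=[23]
13: 0x12f (blk 18, set 2) → MISS  vc=[23, 10]
14: 0xaf (blk 10, set 2) → VC-HIT  vc=[23, 18]
15: 0xc0 (blk 12, set 4) → MISS  vc=[23, 18]
16: 0x14b (blk 20, set 4) → MISS  vc=[23, 18, 12]
17: 0xc8 (blk 12, set 4) → VC-HIT  vc=[23, 18, 20]

SEQ = [MISS, L1-HIT, MISS, L1-HIT, L1-HIT, MISS, L1-HIT, L1-HIT, L1-HIT, L1-HIT, L1-HIT, L1-HIT, MISS, MISS, VC-HIT, MISS, MISS, VC-HIT]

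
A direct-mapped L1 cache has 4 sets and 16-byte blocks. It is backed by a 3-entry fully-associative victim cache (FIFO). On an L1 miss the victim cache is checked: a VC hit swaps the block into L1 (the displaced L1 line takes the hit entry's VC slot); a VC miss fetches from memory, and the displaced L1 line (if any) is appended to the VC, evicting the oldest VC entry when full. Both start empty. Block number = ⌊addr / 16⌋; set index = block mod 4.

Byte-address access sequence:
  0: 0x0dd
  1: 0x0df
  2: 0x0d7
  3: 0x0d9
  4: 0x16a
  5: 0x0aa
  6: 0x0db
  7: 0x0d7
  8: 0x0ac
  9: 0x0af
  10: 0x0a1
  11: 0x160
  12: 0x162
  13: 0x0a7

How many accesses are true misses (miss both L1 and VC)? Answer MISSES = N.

MISSES = 3

0: 0xdd (blk 13, set 1) → MISS  vc=[]
1: 0xdf (blk 13, set 1) → L1-HIT  vc=[]
2: 0xd7 (blk 13, set 1) → L1-HIT  vc=[]
3: 0xd9 (blk 13, set 1) → L1-HIT  vc=[]
4: 0x16a (blk 22, set 2) → MISS  vc=[]
5: 0xaa (blk 10, set 2) → MISS  vc=[22]
6: 0xdb (blk 13, set 1) → L1-HIT  vc=[22]
7: 0xd7 (blk 13, set 1) → L1-HIT  vc=[22]
8: 0xac (blk 10, set 2) → L1-HIT  vc=[22]
9: 0xaf (blk 10, set 2) → L1-HIT  vc=[22]
10: 0xa1 (blk 10, set 2) → L1-HIT  vc=[22]
11: 0x160 (blk 22, set 2) → VC-HIT  vc=[10]
12: 0x162 (blk 22, set 2) → L1-HIT  vc=[10]
13: 0xa7 (blk 10, set 2) → VC-HIT  vc=[22]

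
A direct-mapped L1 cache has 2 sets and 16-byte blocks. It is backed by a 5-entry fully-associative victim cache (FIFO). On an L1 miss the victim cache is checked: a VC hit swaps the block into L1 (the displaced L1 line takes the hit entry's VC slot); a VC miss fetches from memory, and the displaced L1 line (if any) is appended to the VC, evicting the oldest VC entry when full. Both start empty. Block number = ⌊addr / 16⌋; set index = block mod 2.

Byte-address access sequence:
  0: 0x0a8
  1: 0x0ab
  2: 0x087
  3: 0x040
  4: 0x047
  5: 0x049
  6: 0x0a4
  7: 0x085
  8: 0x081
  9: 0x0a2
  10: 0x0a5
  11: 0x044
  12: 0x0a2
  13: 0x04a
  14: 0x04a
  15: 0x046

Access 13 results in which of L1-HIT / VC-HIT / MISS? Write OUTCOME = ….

#0 0xa8→b10/s0 MISS; vc=[]
#1 0xab→b10/s0 L1-HIT; vc=[]
#2 0x87→b8/s0 MISS; vc=[10]
#3 0x40→b4/s0 MISS; vc=[10,8]
#4 0x47→b4/s0 L1-HIT; vc=[10,8]
#5 0x49→b4/s0 L1-HIT; vc=[10,8]
#6 0xa4→b10/s0 VC-HIT; vc=[4,8]
#7 0x85→b8/s0 VC-HIT; vc=[4,10]
#8 0x81→b8/s0 L1-HIT; vc=[4,10]
#9 0xa2→b10/s0 VC-HIT; vc=[4,8]
#10 0xa5→b10/s0 L1-HIT; vc=[4,8]
#11 0x44→b4/s0 VC-HIT; vc=[10,8]
#12 0xa2→b10/s0 VC-HIT; vc=[4,8]
#13 0x4a→b4/s0 VC-HIT; vc=[10,8]
#14 0x4a→b4/s0 L1-HIT; vc=[10,8]
#15 0x46→b4/s0 L1-HIT; vc=[10,8]

OUTCOME = VC-HIT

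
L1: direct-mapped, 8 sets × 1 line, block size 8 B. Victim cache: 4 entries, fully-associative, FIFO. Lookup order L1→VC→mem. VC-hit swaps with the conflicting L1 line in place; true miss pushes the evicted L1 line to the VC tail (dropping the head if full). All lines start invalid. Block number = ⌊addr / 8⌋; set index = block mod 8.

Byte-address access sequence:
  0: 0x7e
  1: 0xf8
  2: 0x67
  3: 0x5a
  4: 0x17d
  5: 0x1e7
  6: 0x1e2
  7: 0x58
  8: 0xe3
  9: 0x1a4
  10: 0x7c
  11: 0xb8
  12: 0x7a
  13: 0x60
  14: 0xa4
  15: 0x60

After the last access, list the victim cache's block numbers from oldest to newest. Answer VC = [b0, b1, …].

VC = [47, 23, 52, 20]

#0 0x7e→b15/s7 MISS; vc=[]
#1 0xf8→b31/s7 MISS; vc=[15]
#2 0x67→b12/s4 MISS; vc=[15]
#3 0x5a→b11/s3 MISS; vc=[15]
#4 0x17d→b47/s7 MISS; vc=[15,31]
#5 0x1e7→b60/s4 MISS; vc=[15,31,12]
#6 0x1e2→b60/s4 L1-HIT; vc=[15,31,12]
#7 0x58→b11/s3 L1-HIT; vc=[15,31,12]
#8 0xe3→b28/s4 MISS; vc=[15,31,12,60]
#9 0x1a4→b52/s4 MISS; vc=[31,12,60,28]
#10 0x7c→b15/s7 MISS; vc=[12,60,28,47]
#11 0xb8→b23/s7 MISS; vc=[60,28,47,15]
#12 0x7a→b15/s7 VC-HIT; vc=[60,28,47,23]
#13 0x60→b12/s4 MISS; vc=[28,47,23,52]
#14 0xa4→b20/s4 MISS; vc=[47,23,52,12]
#15 0x60→b12/s4 VC-HIT; vc=[47,23,52,20]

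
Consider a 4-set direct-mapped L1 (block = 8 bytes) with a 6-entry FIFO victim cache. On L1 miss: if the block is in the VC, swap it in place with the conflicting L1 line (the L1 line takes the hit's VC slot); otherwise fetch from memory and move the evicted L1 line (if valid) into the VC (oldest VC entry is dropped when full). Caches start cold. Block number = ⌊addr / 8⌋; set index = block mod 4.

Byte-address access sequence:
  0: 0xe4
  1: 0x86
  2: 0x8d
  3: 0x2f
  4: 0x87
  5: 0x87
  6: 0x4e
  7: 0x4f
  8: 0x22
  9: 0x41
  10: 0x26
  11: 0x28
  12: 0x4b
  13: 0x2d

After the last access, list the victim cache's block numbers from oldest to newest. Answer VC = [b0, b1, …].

VC = [28, 17, 9, 16, 8]

#0 0xe4→b28/s0 MISS; vc=[]
#1 0x86→b16/s0 MISS; vc=[28]
#2 0x8d→b17/s1 MISS; vc=[28]
#3 0x2f→b5/s1 MISS; vc=[28,17]
#4 0x87→b16/s0 L1-HIT; vc=[28,17]
#5 0x87→b16/s0 L1-HIT; vc=[28,17]
#6 0x4e→b9/s1 MISS; vc=[28,17,5]
#7 0x4f→b9/s1 L1-HIT; vc=[28,17,5]
#8 0x22→b4/s0 MISS; vc=[28,17,5,16]
#9 0x41→b8/s0 MISS; vc=[28,17,5,16,4]
#10 0x26→b4/s0 VC-HIT; vc=[28,17,5,16,8]
#11 0x28→b5/s1 VC-HIT; vc=[28,17,9,16,8]
#12 0x4b→b9/s1 VC-HIT; vc=[28,17,5,16,8]
#13 0x2d→b5/s1 VC-HIT; vc=[28,17,9,16,8]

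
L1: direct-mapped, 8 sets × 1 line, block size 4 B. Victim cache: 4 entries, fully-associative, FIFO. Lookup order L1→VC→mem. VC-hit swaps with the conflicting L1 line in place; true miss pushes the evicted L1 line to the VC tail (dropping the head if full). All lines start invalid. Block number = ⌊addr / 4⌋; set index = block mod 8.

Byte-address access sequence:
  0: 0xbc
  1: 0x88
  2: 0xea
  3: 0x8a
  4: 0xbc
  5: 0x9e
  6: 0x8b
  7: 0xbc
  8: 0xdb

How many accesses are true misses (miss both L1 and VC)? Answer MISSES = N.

  [0] addr=0xbc blk=47 s=7: MISS | VC []
  [1] addr=0x88 blk=34 s=2: MISS | VC []
  [2] addr=0xea blk=58 s=2: MISS | VC [34]
  [3] addr=0x8a blk=34 s=2: VC-HIT | VC [58]
  [4] addr=0xbc blk=47 s=7: L1-HIT | VC [58]
  [5] addr=0x9e blk=39 s=7: MISS | VC [58, 47]
  [6] addr=0x8b blk=34 s=2: L1-HIT | VC [58, 47]
  [7] addr=0xbc blk=47 s=7: VC-HIT | VC [58, 39]
  [8] addr=0xdb blk=54 s=6: MISS | VC [58, 39]

MISSES = 5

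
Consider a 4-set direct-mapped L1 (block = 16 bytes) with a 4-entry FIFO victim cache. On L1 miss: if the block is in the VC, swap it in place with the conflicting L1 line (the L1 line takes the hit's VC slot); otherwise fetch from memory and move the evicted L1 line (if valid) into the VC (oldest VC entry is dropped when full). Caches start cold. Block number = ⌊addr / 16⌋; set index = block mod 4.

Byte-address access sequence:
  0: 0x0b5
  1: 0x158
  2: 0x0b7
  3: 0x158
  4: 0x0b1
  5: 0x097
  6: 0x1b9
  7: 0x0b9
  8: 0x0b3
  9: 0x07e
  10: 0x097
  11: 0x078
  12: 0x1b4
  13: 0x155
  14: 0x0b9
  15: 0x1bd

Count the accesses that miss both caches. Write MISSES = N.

0: 0xb5 (blk 11, set 3) → MISS  vc=[]
1: 0x158 (blk 21, set 1) → MISS  vc=[]
2: 0xb7 (blk 11, set 3) → L1-HIT  vc=[]
3: 0x158 (blk 21, set 1) → L1-HIT  vc=[]
4: 0xb1 (blk 11, set 3) → L1-HIT  vc=[]
5: 0x97 (blk 9, set 1) → MISS  vc=[21]
6: 0x1b9 (blk 27, set 3) → MISS  vc=[21, 11]
7: 0xb9 (blk 11, set 3) → VC-HIT  vc=[21, 27]
8: 0xb3 (blk 11, set 3) → L1-HIT  vc=[21, 27]
9: 0x7e (blk 7, set 3) → MISS  vc=[21, 27, 11]
10: 0x97 (blk 9, set 1) → L1-HIT  vc=[21, 27, 11]
11: 0x78 (blk 7, set 3) → L1-HIT  vc=[21, 27, 11]
12: 0x1b4 (blk 27, set 3) → VC-HIT  vc=[21, 7, 11]
13: 0x155 (blk 21, set 1) → VC-HIT  vc=[9, 7, 11]
14: 0xb9 (blk 11, set 3) → VC-HIT  vc=[9, 7, 27]
15: 0x1bd (blk 27, set 3) → VC-HIT  vc=[9, 7, 11]

MISSES = 5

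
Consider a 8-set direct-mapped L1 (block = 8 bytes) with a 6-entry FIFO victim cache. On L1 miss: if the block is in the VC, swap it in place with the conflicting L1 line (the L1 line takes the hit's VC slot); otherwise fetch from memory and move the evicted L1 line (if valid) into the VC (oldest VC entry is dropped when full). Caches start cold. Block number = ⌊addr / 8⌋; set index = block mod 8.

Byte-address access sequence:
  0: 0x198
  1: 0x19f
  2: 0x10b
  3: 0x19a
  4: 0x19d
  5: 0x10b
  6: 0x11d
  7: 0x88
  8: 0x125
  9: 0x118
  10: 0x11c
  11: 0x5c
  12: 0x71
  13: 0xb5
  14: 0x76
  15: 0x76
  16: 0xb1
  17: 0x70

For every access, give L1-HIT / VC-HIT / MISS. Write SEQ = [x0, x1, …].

SEQ = [MISS, L1-HIT, MISS, L1-HIT, L1-HIT, L1-HIT, MISS, MISS, MISS, L1-HIT, L1-HIT, MISS, MISS, MISS, VC-HIT, L1-HIT, VC-HIT, VC-HIT]

  [0] addr=0x198 blk=51 s=3: MISS | VC []
  [1] addr=0x19f blk=51 s=3: L1-HIT | VC []
  [2] addr=0x10b blk=33 s=1: MISS | VC []
  [3] addr=0x19a blk=51 s=3: L1-HIT | VC []
  [4] addr=0x19d blk=51 s=3: L1-HIT | VC []
  [5] addr=0x10b blk=33 s=1: L1-HIT | VC []
  [6] addr=0x11d blk=35 s=3: MISS | VC [51]
  [7] addr=0x88 blk=17 s=1: MISS | VC [51, 33]
  [8] addr=0x125 blk=36 s=4: MISS | VC [51, 33]
  [9] addr=0x118 blk=35 s=3: L1-HIT | VC [51, 33]
  [10] addr=0x11c blk=35 s=3: L1-HIT | VC [51, 33]
  [11] addr=0x5c blk=11 s=3: MISS | VC [51, 33, 35]
  [12] addr=0x71 blk=14 s=6: MISS | VC [51, 33, 35]
  [13] addr=0xb5 blk=22 s=6: MISS | VC [51, 33, 35, 14]
  [14] addr=0x76 blk=14 s=6: VC-HIT | VC [51, 33, 35, 22]
  [15] addr=0x76 blk=14 s=6: L1-HIT | VC [51, 33, 35, 22]
  [16] addr=0xb1 blk=22 s=6: VC-HIT | VC [51, 33, 35, 14]
  [17] addr=0x70 blk=14 s=6: VC-HIT | VC [51, 33, 35, 22]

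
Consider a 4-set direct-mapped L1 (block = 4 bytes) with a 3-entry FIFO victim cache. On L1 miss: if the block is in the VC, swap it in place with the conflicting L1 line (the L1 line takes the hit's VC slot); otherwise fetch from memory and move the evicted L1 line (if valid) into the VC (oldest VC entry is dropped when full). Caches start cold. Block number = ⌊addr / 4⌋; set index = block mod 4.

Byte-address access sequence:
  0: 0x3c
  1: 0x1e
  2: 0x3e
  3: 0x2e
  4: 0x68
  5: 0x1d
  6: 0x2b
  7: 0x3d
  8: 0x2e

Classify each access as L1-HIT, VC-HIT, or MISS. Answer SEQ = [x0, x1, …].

SEQ = [MISS, MISS, VC-HIT, MISS, MISS, VC-HIT, MISS, VC-HIT, VC-HIT]

0: 0x3c (blk 15, set 3) → MISS  vc=[]
1: 0x1e (blk 7, set 3) → MISS  vc=[15]
2: 0x3e (blk 15, set 3) → VC-HIT  vc=[7]
3: 0x2e (blk 11, set 3) → MISS  vc=[7, 15]
4: 0x68 (blk 26, set 2) → MISS  vc=[7, 15]
5: 0x1d (blk 7, set 3) → VC-HIT  vc=[11, 15]
6: 0x2b (blk 10, set 2) → MISS  vc=[11, 15, 26]
7: 0x3d (blk 15, set 3) → VC-HIT  vc=[11, 7, 26]
8: 0x2e (blk 11, set 3) → VC-HIT  vc=[15, 7, 26]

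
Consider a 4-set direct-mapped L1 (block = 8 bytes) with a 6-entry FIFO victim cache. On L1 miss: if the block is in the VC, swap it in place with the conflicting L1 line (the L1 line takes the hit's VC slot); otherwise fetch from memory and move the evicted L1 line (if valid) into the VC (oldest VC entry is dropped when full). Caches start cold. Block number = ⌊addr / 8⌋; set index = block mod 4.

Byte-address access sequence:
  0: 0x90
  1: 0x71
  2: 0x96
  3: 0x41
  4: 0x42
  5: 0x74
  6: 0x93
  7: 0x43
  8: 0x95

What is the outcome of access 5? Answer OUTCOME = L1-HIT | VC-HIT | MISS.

  [0] addr=0x90 blk=18 s=2: MISS | VC []
  [1] addr=0x71 blk=14 s=2: MISS | VC [18]
  [2] addr=0x96 blk=18 s=2: VC-HIT | VC [14]
  [3] addr=0x41 blk=8 s=0: MISS | VC [14]
  [4] addr=0x42 blk=8 s=0: L1-HIT | VC [14]
  [5] addr=0x74 blk=14 s=2: VC-HIT | VC [18]
  [6] addr=0x93 blk=18 s=2: VC-HIT | VC [14]
  [7] addr=0x43 blk=8 s=0: L1-HIT | VC [14]
  [8] addr=0x95 blk=18 s=2: L1-HIT | VC [14]

OUTCOME = VC-HIT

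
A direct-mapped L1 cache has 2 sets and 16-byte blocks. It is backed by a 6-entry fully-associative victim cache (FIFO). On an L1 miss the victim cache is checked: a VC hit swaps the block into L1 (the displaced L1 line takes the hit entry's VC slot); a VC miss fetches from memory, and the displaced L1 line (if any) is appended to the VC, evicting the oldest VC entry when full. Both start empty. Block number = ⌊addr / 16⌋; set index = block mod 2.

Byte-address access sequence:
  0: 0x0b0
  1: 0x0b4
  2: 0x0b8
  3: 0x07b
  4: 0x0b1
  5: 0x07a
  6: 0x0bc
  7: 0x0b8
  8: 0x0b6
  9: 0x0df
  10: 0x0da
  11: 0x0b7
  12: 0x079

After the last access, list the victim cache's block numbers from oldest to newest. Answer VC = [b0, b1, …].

0: 0xb0 (blk 11, set 1) → MISS  vc=[]
1: 0xb4 (blk 11, set 1) → L1-HIT  vc=[]
2: 0xb8 (blk 11, set 1) → L1-HIT  vc=[]
3: 0x7b (blk 7, set 1) → MISS  vc=[11]
4: 0xb1 (blk 11, set 1) → VC-HIT  vc=[7]
5: 0x7a (blk 7, set 1) → VC-HIT  vc=[11]
6: 0xbc (blk 11, set 1) → VC-HIT  vc=[7]
7: 0xb8 (blk 11, set 1) → L1-HIT  vc=[7]
8: 0xb6 (blk 11, set 1) → L1-HIT  vc=[7]
9: 0xdf (blk 13, set 1) → MISS  vc=[7, 11]
10: 0xda (blk 13, set 1) → L1-HIT  vc=[7, 11]
11: 0xb7 (blk 11, set 1) → VC-HIT  vc=[7, 13]
12: 0x79 (blk 7, set 1) → VC-HIT  vc=[11, 13]

VC = [11, 13]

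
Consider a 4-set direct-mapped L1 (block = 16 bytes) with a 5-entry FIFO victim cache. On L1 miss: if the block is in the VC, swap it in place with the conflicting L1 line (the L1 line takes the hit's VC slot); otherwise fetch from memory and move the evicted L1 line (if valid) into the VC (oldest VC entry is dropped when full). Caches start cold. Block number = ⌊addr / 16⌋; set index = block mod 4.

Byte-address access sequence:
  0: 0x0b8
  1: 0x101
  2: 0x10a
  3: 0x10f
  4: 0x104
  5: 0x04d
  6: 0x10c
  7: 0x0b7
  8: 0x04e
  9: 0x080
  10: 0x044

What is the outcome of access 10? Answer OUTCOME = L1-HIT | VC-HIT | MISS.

0: 0xb8 (blk 11, set 3) → MISS  vc=[]
1: 0x101 (blk 16, set 0) → MISS  vc=[]
2: 0x10a (blk 16, set 0) → L1-HIT  vc=[]
3: 0x10f (blk 16, set 0) → L1-HIT  vc=[]
4: 0x104 (blk 16, set 0) → L1-HIT  vc=[]
5: 0x4d (blk 4, set 0) → MISS  vc=[16]
6: 0x10c (blk 16, set 0) → VC-HIT  vc=[4]
7: 0xb7 (blk 11, set 3) → L1-HIT  vc=[4]
8: 0x4e (blk 4, set 0) → VC-HIT  vc=[16]
9: 0x80 (blk 8, set 0) → MISS  vc=[16, 4]
10: 0x44 (blk 4, set 0) → VC-HIT  vc=[16, 8]

OUTCOME = VC-HIT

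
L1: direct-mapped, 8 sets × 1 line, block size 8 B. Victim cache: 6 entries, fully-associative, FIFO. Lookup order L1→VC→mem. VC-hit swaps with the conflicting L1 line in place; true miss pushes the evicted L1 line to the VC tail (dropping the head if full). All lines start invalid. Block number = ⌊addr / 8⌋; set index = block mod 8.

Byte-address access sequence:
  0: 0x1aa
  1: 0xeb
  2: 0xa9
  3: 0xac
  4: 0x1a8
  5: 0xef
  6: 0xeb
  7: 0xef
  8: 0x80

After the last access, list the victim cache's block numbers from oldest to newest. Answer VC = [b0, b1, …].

0: 0x1aa (blk 53, set 5) → MISS  vc=[]
1: 0xeb (blk 29, set 5) → MISS  vc=[53]
2: 0xa9 (blk 21, set 5) → MISS  vc=[53, 29]
3: 0xac (blk 21, set 5) → L1-HIT  vc=[53, 29]
4: 0x1a8 (blk 53, set 5) → VC-HIT  vc=[21, 29]
5: 0xef (blk 29, set 5) → VC-HIT  vc=[21, 53]
6: 0xeb (blk 29, set 5) → L1-HIT  vc=[21, 53]
7: 0xef (blk 29, set 5) → L1-HIT  vc=[21, 53]
8: 0x80 (blk 16, set 0) → MISS  vc=[21, 53]

VC = [21, 53]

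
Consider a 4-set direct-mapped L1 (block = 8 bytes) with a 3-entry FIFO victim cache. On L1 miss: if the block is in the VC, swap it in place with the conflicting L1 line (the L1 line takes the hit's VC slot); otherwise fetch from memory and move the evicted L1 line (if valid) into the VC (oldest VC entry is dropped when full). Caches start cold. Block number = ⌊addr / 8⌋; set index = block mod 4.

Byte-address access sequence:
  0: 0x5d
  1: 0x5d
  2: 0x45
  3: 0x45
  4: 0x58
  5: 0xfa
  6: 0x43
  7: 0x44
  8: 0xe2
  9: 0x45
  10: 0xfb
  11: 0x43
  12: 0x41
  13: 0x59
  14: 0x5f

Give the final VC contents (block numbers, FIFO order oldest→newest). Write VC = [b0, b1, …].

0: 0x5d (blk 11, set 3) → MISS  vc=[]
1: 0x5d (blk 11, set 3) → L1-HIT  vc=[]
2: 0x45 (blk 8, set 0) → MISS  vc=[]
3: 0x45 (blk 8, set 0) → L1-HIT  vc=[]
4: 0x58 (blk 11, set 3) → L1-HIT  vc=[]
5: 0xfa (blk 31, set 3) → MISS  vc=[11]
6: 0x43 (blk 8, set 0) → L1-HIT  vc=[11]
7: 0x44 (blk 8, set 0) → L1-HIT  vc=[11]
8: 0xe2 (blk 28, set 0) → MISS  vc=[11, 8]
9: 0x45 (blk 8, set 0) → VC-HIT  vc=[11, 28]
10: 0xfb (blk 31, set 3) → L1-HIT  vc=[11, 28]
11: 0x43 (blk 8, set 0) → L1-HIT  vc=[11, 28]
12: 0x41 (blk 8, set 0) → L1-HIT  vc=[11, 28]
13: 0x59 (blk 11, set 3) → VC-HIT  vc=[31, 28]
14: 0x5f (blk 11, set 3) → L1-HIT  vc=[31, 28]

VC = [31, 28]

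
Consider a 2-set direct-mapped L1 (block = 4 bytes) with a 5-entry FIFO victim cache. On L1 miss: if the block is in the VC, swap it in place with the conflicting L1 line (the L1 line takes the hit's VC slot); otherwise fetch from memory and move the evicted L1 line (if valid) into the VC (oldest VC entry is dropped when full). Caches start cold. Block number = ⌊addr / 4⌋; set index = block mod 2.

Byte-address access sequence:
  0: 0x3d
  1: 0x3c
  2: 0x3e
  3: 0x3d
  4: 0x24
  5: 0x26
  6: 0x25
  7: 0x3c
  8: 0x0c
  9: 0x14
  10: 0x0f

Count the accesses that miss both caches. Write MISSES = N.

MISSES = 4

0: 0x3d (blk 15, set 1) → MISS  vc=[]
1: 0x3c (blk 15, set 1) → L1-HIT  vc=[]
2: 0x3e (blk 15, set 1) → L1-HIT  vc=[]
3: 0x3d (blk 15, set 1) → L1-HIT  vc=[]
4: 0x24 (blk 9, set 1) → MISS  vc=[15]
5: 0x26 (blk 9, set 1) → L1-HIT  vc=[15]
6: 0x25 (blk 9, set 1) → L1-HIT  vc=[15]
7: 0x3c (blk 15, set 1) → VC-HIT  vc=[9]
8: 0xc (blk 3, set 1) → MISS  vc=[9, 15]
9: 0x14 (blk 5, set 1) → MISS  vc=[9, 15, 3]
10: 0xf (blk 3, set 1) → VC-HIT  vc=[9, 15, 5]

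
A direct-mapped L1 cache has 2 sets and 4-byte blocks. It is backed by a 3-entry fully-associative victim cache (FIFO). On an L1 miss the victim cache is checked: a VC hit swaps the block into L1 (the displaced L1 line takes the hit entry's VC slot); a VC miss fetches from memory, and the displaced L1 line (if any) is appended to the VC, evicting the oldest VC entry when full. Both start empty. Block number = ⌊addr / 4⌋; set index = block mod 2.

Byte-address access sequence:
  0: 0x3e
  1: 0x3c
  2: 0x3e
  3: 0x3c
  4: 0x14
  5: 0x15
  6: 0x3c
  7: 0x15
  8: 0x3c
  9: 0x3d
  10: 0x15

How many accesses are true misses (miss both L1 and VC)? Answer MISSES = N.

  [0] addr=0x3e blk=15 s=1: MISS | VC []
  [1] addr=0x3c blk=15 s=1: L1-HIT | VC []
  [2] addr=0x3e blk=15 s=1: L1-HIT | VC []
  [3] addr=0x3c blk=15 s=1: L1-HIT | VC []
  [4] addr=0x14 blk=5 s=1: MISS | VC [15]
  [5] addr=0x15 blk=5 s=1: L1-HIT | VC [15]
  [6] addr=0x3c blk=15 s=1: VC-HIT | VC [5]
  [7] addr=0x15 blk=5 s=1: VC-HIT | VC [15]
  [8] addr=0x3c blk=15 s=1: VC-HIT | VC [5]
  [9] addr=0x3d blk=15 s=1: L1-HIT | VC [5]
  [10] addr=0x15 blk=5 s=1: VC-HIT | VC [15]

MISSES = 2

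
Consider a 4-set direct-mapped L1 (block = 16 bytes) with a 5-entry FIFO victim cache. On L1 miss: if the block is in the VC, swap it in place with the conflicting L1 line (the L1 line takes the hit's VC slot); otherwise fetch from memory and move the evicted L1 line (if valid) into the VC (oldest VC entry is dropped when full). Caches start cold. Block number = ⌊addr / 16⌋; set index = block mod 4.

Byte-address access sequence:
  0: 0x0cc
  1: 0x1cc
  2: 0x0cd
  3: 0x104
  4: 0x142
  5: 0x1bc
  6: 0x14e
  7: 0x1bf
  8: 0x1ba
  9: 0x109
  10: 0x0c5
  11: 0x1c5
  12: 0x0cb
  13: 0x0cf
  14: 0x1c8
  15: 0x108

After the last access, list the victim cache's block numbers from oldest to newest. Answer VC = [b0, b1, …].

VC = [12, 28, 20]

  [0] addr=0xcc blk=12 s=0: MISS | VC []
  [1] addr=0x1cc blk=28 s=0: MISS | VC [12]
  [2] addr=0xcd blk=12 s=0: VC-HIT | VC [28]
  [3] addr=0x104 blk=16 s=0: MISS | VC [28, 12]
  [4] addr=0x142 blk=20 s=0: MISS | VC [28, 12, 16]
  [5] addr=0x1bc blk=27 s=3: MISS | VC [28, 12, 16]
  [6] addr=0x14e blk=20 s=0: L1-HIT | VC [28, 12, 16]
  [7] addr=0x1bf blk=27 s=3: L1-HIT | VC [28, 12, 16]
  [8] addr=0x1ba blk=27 s=3: L1-HIT | VC [28, 12, 16]
  [9] addr=0x109 blk=16 s=0: VC-HIT | VC [28, 12, 20]
  [10] addr=0xc5 blk=12 s=0: VC-HIT | VC [28, 16, 20]
  [11] addr=0x1c5 blk=28 s=0: VC-HIT | VC [12, 16, 20]
  [12] addr=0xcb blk=12 s=0: VC-HIT | VC [28, 16, 20]
  [13] addr=0xcf blk=12 s=0: L1-HIT | VC [28, 16, 20]
  [14] addr=0x1c8 blk=28 s=0: VC-HIT | VC [12, 16, 20]
  [15] addr=0x108 blk=16 s=0: VC-HIT | VC [12, 28, 20]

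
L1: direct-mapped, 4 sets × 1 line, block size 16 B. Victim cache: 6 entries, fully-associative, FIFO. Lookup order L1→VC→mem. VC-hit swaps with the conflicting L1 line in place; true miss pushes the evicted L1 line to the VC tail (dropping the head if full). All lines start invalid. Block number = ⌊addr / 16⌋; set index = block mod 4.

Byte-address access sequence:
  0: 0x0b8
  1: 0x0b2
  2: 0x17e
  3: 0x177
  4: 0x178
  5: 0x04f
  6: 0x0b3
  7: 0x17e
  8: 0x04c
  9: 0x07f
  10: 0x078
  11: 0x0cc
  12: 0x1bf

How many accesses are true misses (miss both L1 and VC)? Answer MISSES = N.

MISSES = 6

#0 0xb8→b11/s3 MISS; vc=[]
#1 0xb2→b11/s3 L1-HIT; vc=[]
#2 0x17e→b23/s3 MISS; vc=[11]
#3 0x177→b23/s3 L1-HIT; vc=[11]
#4 0x178→b23/s3 L1-HIT; vc=[11]
#5 0x4f→b4/s0 MISS; vc=[11]
#6 0xb3→b11/s3 VC-HIT; vc=[23]
#7 0x17e→b23/s3 VC-HIT; vc=[11]
#8 0x4c→b4/s0 L1-HIT; vc=[11]
#9 0x7f→b7/s3 MISS; vc=[11,23]
#10 0x78→b7/s3 L1-HIT; vc=[11,23]
#11 0xcc→b12/s0 MISS; vc=[11,23,4]
#12 0x1bf→b27/s3 MISS; vc=[11,23,4,7]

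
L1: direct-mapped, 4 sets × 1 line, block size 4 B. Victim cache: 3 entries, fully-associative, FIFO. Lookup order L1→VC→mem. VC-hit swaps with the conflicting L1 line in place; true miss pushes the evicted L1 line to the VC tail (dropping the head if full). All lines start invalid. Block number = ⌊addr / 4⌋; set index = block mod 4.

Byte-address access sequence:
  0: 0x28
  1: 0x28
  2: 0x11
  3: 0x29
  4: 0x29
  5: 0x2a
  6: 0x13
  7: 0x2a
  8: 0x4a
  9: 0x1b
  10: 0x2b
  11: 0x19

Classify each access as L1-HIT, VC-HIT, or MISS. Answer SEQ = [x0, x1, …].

  [0] addr=0x28 blk=10 s=2: MISS | VC []
  [1] addr=0x28 blk=10 s=2: L1-HIT | VC []
  [2] addr=0x11 blk=4 s=0: MISS | VC []
  [3] addr=0x29 blk=10 s=2: L1-HIT | VC []
  [4] addr=0x29 blk=10 s=2: L1-HIT | VC []
  [5] addr=0x2a blk=10 s=2: L1-HIT | VC []
  [6] addr=0x13 blk=4 s=0: L1-HIT | VC []
  [7] addr=0x2a blk=10 s=2: L1-HIT | VC []
  [8] addr=0x4a blk=18 s=2: MISS | VC [10]
  [9] addr=0x1b blk=6 s=2: MISS | VC [10, 18]
  [10] addr=0x2b blk=10 s=2: VC-HIT | VC [6, 18]
  [11] addr=0x19 blk=6 s=2: VC-HIT | VC [10, 18]

SEQ = [MISS, L1-HIT, MISS, L1-HIT, L1-HIT, L1-HIT, L1-HIT, L1-HIT, MISS, MISS, VC-HIT, VC-HIT]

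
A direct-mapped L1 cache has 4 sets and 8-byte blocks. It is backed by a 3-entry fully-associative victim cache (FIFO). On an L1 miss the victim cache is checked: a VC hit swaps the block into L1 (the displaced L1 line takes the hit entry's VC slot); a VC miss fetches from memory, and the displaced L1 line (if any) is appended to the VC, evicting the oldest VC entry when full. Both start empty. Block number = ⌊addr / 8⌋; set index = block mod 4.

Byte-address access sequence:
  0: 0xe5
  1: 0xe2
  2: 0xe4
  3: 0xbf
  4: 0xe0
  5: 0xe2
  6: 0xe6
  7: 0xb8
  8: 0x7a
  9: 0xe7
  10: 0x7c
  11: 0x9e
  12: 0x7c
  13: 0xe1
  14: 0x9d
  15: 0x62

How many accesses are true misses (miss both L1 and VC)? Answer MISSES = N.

MISSES = 5

0: 0xe5 (blk 28, set 0) → MISS  vc=[]
1: 0xe2 (blk 28, set 0) → L1-HIT  vc=[]
2: 0xe4 (blk 28, set 0) → L1-HIT  vc=[]
3: 0xbf (blk 23, set 3) → MISS  vc=[]
4: 0xe0 (blk 28, set 0) → L1-HIT  vc=[]
5: 0xe2 (blk 28, set 0) → L1-HIT  vc=[]
6: 0xe6 (blk 28, set 0) → L1-HIT  vc=[]
7: 0xb8 (blk 23, set 3) → L1-HIT  vc=[]
8: 0x7a (blk 15, set 3) → MISS  vc=[23]
9: 0xe7 (blk 28, set 0) → L1-HIT  vc=[23]
10: 0x7c (blk 15, set 3) → L1-HIT  vc=[23]
11: 0x9e (blk 19, set 3) → MISS  vc=[23, 15]
12: 0x7c (blk 15, set 3) → VC-HIT  vc=[23, 19]
13: 0xe1 (blk 28, set 0) → L1-HIT  vc=[23, 19]
14: 0x9d (blk 19, set 3) → VC-HIT  vc=[23, 15]
15: 0x62 (blk 12, set 0) → MISS  vc=[23, 15, 28]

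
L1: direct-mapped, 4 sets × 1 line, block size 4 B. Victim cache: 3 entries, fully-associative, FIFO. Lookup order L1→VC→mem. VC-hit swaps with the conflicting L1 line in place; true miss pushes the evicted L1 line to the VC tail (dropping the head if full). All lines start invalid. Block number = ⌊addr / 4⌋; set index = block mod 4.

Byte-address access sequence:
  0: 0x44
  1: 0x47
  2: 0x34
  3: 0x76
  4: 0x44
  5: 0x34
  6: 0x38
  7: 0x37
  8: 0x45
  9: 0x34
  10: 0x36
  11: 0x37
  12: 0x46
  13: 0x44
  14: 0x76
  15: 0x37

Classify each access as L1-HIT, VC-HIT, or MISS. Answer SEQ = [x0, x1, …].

SEQ = [MISS, L1-HIT, MISS, MISS, VC-HIT, VC-HIT, MISS, L1-HIT, VC-HIT, VC-HIT, L1-HIT, L1-HIT, VC-HIT, L1-HIT, VC-HIT, VC-HIT]

  [0] addr=0x44 blk=17 s=1: MISS | VC []
  [1] addr=0x47 blk=17 s=1: L1-HIT | VC []
  [2] addr=0x34 blk=13 s=1: MISS | VC [17]
  [3] addr=0x76 blk=29 s=1: MISS | VC [17, 13]
  [4] addr=0x44 blk=17 s=1: VC-HIT | VC [29, 13]
  [5] addr=0x34 blk=13 s=1: VC-HIT | VC [29, 17]
  [6] addr=0x38 blk=14 s=2: MISS | VC [29, 17]
  [7] addr=0x37 blk=13 s=1: L1-HIT | VC [29, 17]
  [8] addr=0x45 blk=17 s=1: VC-HIT | VC [29, 13]
  [9] addr=0x34 blk=13 s=1: VC-HIT | VC [29, 17]
  [10] addr=0x36 blk=13 s=1: L1-HIT | VC [29, 17]
  [11] addr=0x37 blk=13 s=1: L1-HIT | VC [29, 17]
  [12] addr=0x46 blk=17 s=1: VC-HIT | VC [29, 13]
  [13] addr=0x44 blk=17 s=1: L1-HIT | VC [29, 13]
  [14] addr=0x76 blk=29 s=1: VC-HIT | VC [17, 13]
  [15] addr=0x37 blk=13 s=1: VC-HIT | VC [17, 29]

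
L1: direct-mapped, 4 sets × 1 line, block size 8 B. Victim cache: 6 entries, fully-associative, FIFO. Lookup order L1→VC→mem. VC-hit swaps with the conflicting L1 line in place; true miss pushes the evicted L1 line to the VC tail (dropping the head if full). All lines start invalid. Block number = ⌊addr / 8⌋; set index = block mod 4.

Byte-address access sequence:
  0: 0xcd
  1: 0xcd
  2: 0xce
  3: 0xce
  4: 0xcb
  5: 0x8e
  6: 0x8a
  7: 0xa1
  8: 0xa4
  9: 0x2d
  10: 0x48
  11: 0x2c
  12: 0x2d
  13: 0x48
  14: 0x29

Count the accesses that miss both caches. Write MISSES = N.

MISSES = 5

#0 0xcd→b25/s1 MISS; vc=[]
#1 0xcd→b25/s1 L1-HIT; vc=[]
#2 0xce→b25/s1 L1-HIT; vc=[]
#3 0xce→b25/s1 L1-HIT; vc=[]
#4 0xcb→b25/s1 L1-HIT; vc=[]
#5 0x8e→b17/s1 MISS; vc=[25]
#6 0x8a→b17/s1 L1-HIT; vc=[25]
#7 0xa1→b20/s0 MISS; vc=[25]
#8 0xa4→b20/s0 L1-HIT; vc=[25]
#9 0x2d→b5/s1 MISS; vc=[25,17]
#10 0x48→b9/s1 MISS; vc=[25,17,5]
#11 0x2c→b5/s1 VC-HIT; vc=[25,17,9]
#12 0x2d→b5/s1 L1-HIT; vc=[25,17,9]
#13 0x48→b9/s1 VC-HIT; vc=[25,17,5]
#14 0x29→b5/s1 VC-HIT; vc=[25,17,9]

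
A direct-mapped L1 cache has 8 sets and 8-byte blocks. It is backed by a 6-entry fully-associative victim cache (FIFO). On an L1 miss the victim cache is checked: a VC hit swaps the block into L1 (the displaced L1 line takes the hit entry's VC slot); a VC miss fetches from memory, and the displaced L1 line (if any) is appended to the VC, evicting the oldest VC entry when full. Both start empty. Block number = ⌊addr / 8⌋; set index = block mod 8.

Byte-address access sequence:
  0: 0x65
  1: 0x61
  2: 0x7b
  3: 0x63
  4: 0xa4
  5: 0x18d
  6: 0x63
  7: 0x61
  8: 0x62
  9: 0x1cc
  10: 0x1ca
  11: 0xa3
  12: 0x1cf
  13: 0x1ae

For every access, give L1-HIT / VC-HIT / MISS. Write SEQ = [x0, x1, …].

SEQ = [MISS, L1-HIT, MISS, L1-HIT, MISS, MISS, VC-HIT, L1-HIT, L1-HIT, MISS, L1-HIT, VC-HIT, L1-HIT, MISS]

0: 0x65 (blk 12, set 4) → MISS  vc=[]
1: 0x61 (blk 12, set 4) → L1-HIT  vc=[]
2: 0x7b (blk 15, set 7) → MISS  vc=[]
3: 0x63 (blk 12, set 4) → L1-HIT  vc=[]
4: 0xa4 (blk 20, set 4) → MISS  vc=[12]
5: 0x18d (blk 49, set 1) → MISS  vc=[12]
6: 0x63 (blk 12, set 4) → VC-HIT  vc=[20]
7: 0x61 (blk 12, set 4) → L1-HIT  vc=[20]
8: 0x62 (blk 12, set 4) → L1-HIT  vc=[20]
9: 0x1cc (blk 57, set 1) → MISS  vc=[20, 49]
10: 0x1ca (blk 57, set 1) → L1-HIT  vc=[20, 49]
11: 0xa3 (blk 20, set 4) → VC-HIT  vc=[12, 49]
12: 0x1cf (blk 57, set 1) → L1-HIT  vc=[12, 49]
13: 0x1ae (blk 53, set 5) → MISS  vc=[12, 49]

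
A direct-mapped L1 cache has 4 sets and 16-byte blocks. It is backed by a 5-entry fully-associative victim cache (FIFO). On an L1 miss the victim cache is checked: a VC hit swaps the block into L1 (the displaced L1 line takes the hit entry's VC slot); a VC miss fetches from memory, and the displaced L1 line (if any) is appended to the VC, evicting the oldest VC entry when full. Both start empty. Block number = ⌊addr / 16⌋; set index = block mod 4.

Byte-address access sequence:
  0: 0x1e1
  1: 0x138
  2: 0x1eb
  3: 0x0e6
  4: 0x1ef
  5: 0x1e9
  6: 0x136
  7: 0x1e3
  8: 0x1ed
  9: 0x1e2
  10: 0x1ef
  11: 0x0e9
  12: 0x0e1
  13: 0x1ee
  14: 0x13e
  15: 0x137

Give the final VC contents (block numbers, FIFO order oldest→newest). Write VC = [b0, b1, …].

  [0] addr=0x1e1 blk=30 s=2: MISS | VC []
  [1] addr=0x138 blk=19 s=3: MISS | VC []
  [2] addr=0x1eb blk=30 s=2: L1-HIT | VC []
  [3] addr=0xe6 blk=14 s=2: MISS | VC [30]
  [4] addr=0x1ef blk=30 s=2: VC-HIT | VC [14]
  [5] addr=0x1e9 blk=30 s=2: L1-HIT | VC [14]
  [6] addr=0x136 blk=19 s=3: L1-HIT | VC [14]
  [7] addr=0x1e3 blk=30 s=2: L1-HIT | VC [14]
  [8] addr=0x1ed blk=30 s=2: L1-HIT | VC [14]
  [9] addr=0x1e2 blk=30 s=2: L1-HIT | VC [14]
  [10] addr=0x1ef blk=30 s=2: L1-HIT | VC [14]
  [11] addr=0xe9 blk=14 s=2: VC-HIT | VC [30]
  [12] addr=0xe1 blk=14 s=2: L1-HIT | VC [30]
  [13] addr=0x1ee blk=30 s=2: VC-HIT | VC [14]
  [14] addr=0x13e blk=19 s=3: L1-HIT | VC [14]
  [15] addr=0x137 blk=19 s=3: L1-HIT | VC [14]

VC = [14]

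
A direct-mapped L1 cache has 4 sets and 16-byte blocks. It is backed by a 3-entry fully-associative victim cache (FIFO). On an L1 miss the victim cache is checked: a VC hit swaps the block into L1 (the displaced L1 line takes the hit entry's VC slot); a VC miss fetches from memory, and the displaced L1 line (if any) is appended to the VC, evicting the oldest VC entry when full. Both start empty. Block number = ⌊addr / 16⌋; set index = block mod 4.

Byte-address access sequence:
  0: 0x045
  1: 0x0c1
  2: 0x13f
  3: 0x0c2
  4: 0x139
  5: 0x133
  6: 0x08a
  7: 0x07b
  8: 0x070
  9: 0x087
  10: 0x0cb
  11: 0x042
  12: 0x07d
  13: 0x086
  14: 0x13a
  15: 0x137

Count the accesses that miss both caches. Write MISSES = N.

MISSES = 5

0: 0x45 (blk 4, set 0) → MISS  vc=[]
1: 0xc1 (blk 12, set 0) → MISS  vc=[4]
2: 0x13f (blk 19, set 3) → MISS  vc=[4]
3: 0xc2 (blk 12, set 0) → L1-HIT  vc=[4]
4: 0x139 (blk 19, set 3) → L1-HIT  vc=[4]
5: 0x133 (blk 19, set 3) → L1-HIT  vc=[4]
6: 0x8a (blk 8, set 0) → MISS  vc=[4, 12]
7: 0x7b (blk 7, set 3) → MISS  vc=[4, 12, 19]
8: 0x70 (blk 7, set 3) → L1-HIT  vc=[4, 12, 19]
9: 0x87 (blk 8, set 0) → L1-HIT  vc=[4, 12, 19]
10: 0xcb (blk 12, set 0) → VC-HIT  vc=[4, 8, 19]
11: 0x42 (blk 4, set 0) → VC-HIT  vc=[12, 8, 19]
12: 0x7d (blk 7, set 3) → L1-HIT  vc=[12, 8, 19]
13: 0x86 (blk 8, set 0) → VC-HIT  vc=[12, 4, 19]
14: 0x13a (blk 19, set 3) → VC-HIT  vc=[12, 4, 7]
15: 0x137 (blk 19, set 3) → L1-HIT  vc=[12, 4, 7]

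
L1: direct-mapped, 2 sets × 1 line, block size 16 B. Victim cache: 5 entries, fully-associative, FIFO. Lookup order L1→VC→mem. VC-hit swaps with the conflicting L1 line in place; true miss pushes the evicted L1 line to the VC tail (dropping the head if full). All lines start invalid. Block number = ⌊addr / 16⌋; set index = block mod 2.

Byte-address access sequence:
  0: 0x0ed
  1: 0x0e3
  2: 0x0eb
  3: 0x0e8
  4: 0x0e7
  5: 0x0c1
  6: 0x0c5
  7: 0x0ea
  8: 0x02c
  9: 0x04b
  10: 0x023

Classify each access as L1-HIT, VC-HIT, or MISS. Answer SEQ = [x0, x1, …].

0: 0xed (blk 14, set 0) → MISS  vc=[]
1: 0xe3 (blk 14, set 0) → L1-HIT  vc=[]
2: 0xeb (blk 14, set 0) → L1-HIT  vc=[]
3: 0xe8 (blk 14, set 0) → L1-HIT  vc=[]
4: 0xe7 (blk 14, set 0) → L1-HIT  vc=[]
5: 0xc1 (blk 12, set 0) → MISS  vc=[14]
6: 0xc5 (blk 12, set 0) → L1-HIT  vc=[14]
7: 0xea (blk 14, set 0) → VC-HIT  vc=[12]
8: 0x2c (blk 2, set 0) → MISS  vc=[12, 14]
9: 0x4b (blk 4, set 0) → MISS  vc=[12, 14, 2]
10: 0x23 (blk 2, set 0) → VC-HIT  vc=[12, 14, 4]

SEQ = [MISS, L1-HIT, L1-HIT, L1-HIT, L1-HIT, MISS, L1-HIT, VC-HIT, MISS, MISS, VC-HIT]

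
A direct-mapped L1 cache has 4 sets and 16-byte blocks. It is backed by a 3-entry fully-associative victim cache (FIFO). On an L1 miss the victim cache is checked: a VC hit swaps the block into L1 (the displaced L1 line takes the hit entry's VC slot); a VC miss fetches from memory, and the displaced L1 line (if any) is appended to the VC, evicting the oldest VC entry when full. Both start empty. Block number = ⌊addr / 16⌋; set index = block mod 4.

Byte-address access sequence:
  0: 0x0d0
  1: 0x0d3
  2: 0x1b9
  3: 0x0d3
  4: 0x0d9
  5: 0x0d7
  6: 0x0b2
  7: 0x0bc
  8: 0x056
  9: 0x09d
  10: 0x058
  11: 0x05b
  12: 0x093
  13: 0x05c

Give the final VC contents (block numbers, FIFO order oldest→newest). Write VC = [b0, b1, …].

VC = [27, 13, 9]

#0 0xd0→b13/s1 MISS; vc=[]
#1 0xd3→b13/s1 L1-HIT; vc=[]
#2 0x1b9→b27/s3 MISS; vc=[]
#3 0xd3→b13/s1 L1-HIT; vc=[]
#4 0xd9→b13/s1 L1-HIT; vc=[]
#5 0xd7→b13/s1 L1-HIT; vc=[]
#6 0xb2→b11/s3 MISS; vc=[27]
#7 0xbc→b11/s3 L1-HIT; vc=[27]
#8 0x56→b5/s1 MISS; vc=[27,13]
#9 0x9d→b9/s1 MISS; vc=[27,13,5]
#10 0x58→b5/s1 VC-HIT; vc=[27,13,9]
#11 0x5b→b5/s1 L1-HIT; vc=[27,13,9]
#12 0x93→b9/s1 VC-HIT; vc=[27,13,5]
#13 0x5c→b5/s1 VC-HIT; vc=[27,13,9]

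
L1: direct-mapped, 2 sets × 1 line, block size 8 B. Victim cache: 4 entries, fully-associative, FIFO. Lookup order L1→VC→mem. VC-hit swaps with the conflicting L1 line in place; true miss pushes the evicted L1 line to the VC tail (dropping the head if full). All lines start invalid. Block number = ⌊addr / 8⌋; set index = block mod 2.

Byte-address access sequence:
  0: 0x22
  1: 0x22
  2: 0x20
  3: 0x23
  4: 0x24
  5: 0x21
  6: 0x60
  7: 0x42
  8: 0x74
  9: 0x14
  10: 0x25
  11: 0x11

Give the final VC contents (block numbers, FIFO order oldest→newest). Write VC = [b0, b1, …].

  [0] addr=0x22 blk=4 s=0: MISS | VC []
  [1] addr=0x22 blk=4 s=0: L1-HIT | VC []
  [2] addr=0x20 blk=4 s=0: L1-HIT | VC []
  [3] addr=0x23 blk=4 s=0: L1-HIT | VC []
  [4] addr=0x24 blk=4 s=0: L1-HIT | VC []
  [5] addr=0x21 blk=4 s=0: L1-HIT | VC []
  [6] addr=0x60 blk=12 s=0: MISS | VC [4]
  [7] addr=0x42 blk=8 s=0: MISS | VC [4, 12]
  [8] addr=0x74 blk=14 s=0: MISS | VC [4, 12, 8]
  [9] addr=0x14 blk=2 s=0: MISS | VC [4, 12, 8, 14]
  [10] addr=0x25 blk=4 s=0: VC-HIT | VC [2, 12, 8, 14]
  [11] addr=0x11 blk=2 s=0: VC-HIT | VC [4, 12, 8, 14]

VC = [4, 12, 8, 14]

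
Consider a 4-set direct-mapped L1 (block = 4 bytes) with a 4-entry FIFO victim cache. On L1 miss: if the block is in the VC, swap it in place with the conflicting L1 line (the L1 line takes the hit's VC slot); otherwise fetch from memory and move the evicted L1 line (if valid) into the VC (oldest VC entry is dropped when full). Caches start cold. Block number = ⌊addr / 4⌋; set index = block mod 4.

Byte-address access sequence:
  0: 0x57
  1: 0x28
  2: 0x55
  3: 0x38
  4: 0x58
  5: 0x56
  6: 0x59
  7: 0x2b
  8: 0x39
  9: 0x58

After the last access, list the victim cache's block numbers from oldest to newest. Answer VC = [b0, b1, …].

0: 0x57 (blk 21, set 1) → MISS  vc=[]
1: 0x28 (blk 10, set 2) → MISS  vc=[]
2: 0x55 (blk 21, set 1) → L1-HIT  vc=[]
3: 0x38 (blk 14, set 2) → MISS  vc=[10]
4: 0x58 (blk 22, set 2) → MISS  vc=[10, 14]
5: 0x56 (blk 21, set 1) → L1-HIT  vc=[10, 14]
6: 0x59 (blk 22, set 2) → L1-HIT  vc=[10, 14]
7: 0x2b (blk 10, set 2) → VC-HIT  vc=[22, 14]
8: 0x39 (blk 14, set 2) → VC-HIT  vc=[22, 10]
9: 0x58 (blk 22, set 2) → VC-HIT  vc=[14, 10]

VC = [14, 10]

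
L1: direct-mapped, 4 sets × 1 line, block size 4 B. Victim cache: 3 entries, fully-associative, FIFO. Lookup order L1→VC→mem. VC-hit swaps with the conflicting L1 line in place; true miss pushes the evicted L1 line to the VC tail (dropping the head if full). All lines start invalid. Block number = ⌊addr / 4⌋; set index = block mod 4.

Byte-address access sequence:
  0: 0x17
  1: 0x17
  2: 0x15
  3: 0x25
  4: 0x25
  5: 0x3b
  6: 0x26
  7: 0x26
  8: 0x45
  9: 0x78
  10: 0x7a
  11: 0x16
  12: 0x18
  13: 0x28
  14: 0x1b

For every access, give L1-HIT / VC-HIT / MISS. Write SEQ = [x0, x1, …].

SEQ = [MISS, L1-HIT, L1-HIT, MISS, L1-HIT, MISS, L1-HIT, L1-HIT, MISS, MISS, L1-HIT, VC-HIT, MISS, MISS, VC-HIT]

#0 0x17→b5/s1 MISS; vc=[]
#1 0x17→b5/s1 L1-HIT; vc=[]
#2 0x15→b5/s1 L1-HIT; vc=[]
#3 0x25→b9/s1 MISS; vc=[5]
#4 0x25→b9/s1 L1-HIT; vc=[5]
#5 0x3b→b14/s2 MISS; vc=[5]
#6 0x26→b9/s1 L1-HIT; vc=[5]
#7 0x26→b9/s1 L1-HIT; vc=[5]
#8 0x45→b17/s1 MISS; vc=[5,9]
#9 0x78→b30/s2 MISS; vc=[5,9,14]
#10 0x7a→b30/s2 L1-HIT; vc=[5,9,14]
#11 0x16→b5/s1 VC-HIT; vc=[17,9,14]
#12 0x18→b6/s2 MISS; vc=[9,14,30]
#13 0x28→b10/s2 MISS; vc=[14,30,6]
#14 0x1b→b6/s2 VC-HIT; vc=[14,30,10]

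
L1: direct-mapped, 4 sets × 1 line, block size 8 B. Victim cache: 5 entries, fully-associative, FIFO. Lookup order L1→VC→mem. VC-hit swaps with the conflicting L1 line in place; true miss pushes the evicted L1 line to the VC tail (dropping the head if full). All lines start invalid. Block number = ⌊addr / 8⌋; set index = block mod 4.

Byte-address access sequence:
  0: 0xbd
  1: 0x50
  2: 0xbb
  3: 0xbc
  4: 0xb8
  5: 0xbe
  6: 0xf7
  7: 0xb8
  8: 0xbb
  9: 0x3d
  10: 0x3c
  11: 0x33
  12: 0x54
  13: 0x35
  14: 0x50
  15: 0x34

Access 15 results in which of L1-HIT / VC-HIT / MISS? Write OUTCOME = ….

OUTCOME = VC-HIT

0: 0xbd (blk 23, set 3) → MISS  vc=[]
1: 0x50 (blk 10, set 2) → MISS  vc=[]
2: 0xbb (blk 23, set 3) → L1-HIT  vc=[]
3: 0xbc (blk 23, set 3) → L1-HIT  vc=[]
4: 0xb8 (blk 23, set 3) → L1-HIT  vc=[]
5: 0xbe (blk 23, set 3) → L1-HIT  vc=[]
6: 0xf7 (blk 30, set 2) → MISS  vc=[10]
7: 0xb8 (blk 23, set 3) → L1-HIT  vc=[10]
8: 0xbb (blk 23, set 3) → L1-HIT  vc=[10]
9: 0x3d (blk 7, set 3) → MISS  vc=[10, 23]
10: 0x3c (blk 7, set 3) → L1-HIT  vc=[10, 23]
11: 0x33 (blk 6, set 2) → MISS  vc=[10, 23, 30]
12: 0x54 (blk 10, set 2) → VC-HIT  vc=[6, 23, 30]
13: 0x35 (blk 6, set 2) → VC-HIT  vc=[10, 23, 30]
14: 0x50 (blk 10, set 2) → VC-HIT  vc=[6, 23, 30]
15: 0x34 (blk 6, set 2) → VC-HIT  vc=[10, 23, 30]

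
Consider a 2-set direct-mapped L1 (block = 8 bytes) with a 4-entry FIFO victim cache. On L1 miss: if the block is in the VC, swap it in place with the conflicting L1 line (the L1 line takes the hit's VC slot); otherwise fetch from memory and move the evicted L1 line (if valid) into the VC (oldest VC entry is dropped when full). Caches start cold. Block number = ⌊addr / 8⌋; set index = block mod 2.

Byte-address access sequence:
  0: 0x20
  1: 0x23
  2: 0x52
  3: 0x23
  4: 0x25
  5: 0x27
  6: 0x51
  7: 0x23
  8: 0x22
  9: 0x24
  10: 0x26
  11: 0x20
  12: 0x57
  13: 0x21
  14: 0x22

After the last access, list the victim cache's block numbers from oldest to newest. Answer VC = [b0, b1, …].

VC = [10]

0: 0x20 (blk 4, set 0) → MISS  vc=[]
1: 0x23 (blk 4, set 0) → L1-HIT  vc=[]
2: 0x52 (blk 10, set 0) → MISS  vc=[4]
3: 0x23 (blk 4, set 0) → VC-HIT  vc=[10]
4: 0x25 (blk 4, set 0) → L1-HIT  vc=[10]
5: 0x27 (blk 4, set 0) → L1-HIT  vc=[10]
6: 0x51 (blk 10, set 0) → VC-HIT  vc=[4]
7: 0x23 (blk 4, set 0) → VC-HIT  vc=[10]
8: 0x22 (blk 4, set 0) → L1-HIT  vc=[10]
9: 0x24 (blk 4, set 0) → L1-HIT  vc=[10]
10: 0x26 (blk 4, set 0) → L1-HIT  vc=[10]
11: 0x20 (blk 4, set 0) → L1-HIT  vc=[10]
12: 0x57 (blk 10, set 0) → VC-HIT  vc=[4]
13: 0x21 (blk 4, set 0) → VC-HIT  vc=[10]
14: 0x22 (blk 4, set 0) → L1-HIT  vc=[10]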